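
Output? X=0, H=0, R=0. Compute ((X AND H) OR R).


X AND H = 0&0 = 0
0 OR 0 = 0

0


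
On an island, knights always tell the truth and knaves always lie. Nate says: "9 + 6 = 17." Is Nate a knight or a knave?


Statement: "9 + 6 = 17."
Actual: 9 + 6 = 15
Claimed: 17
Statement is FALSE → Nate lies → Knave

Knave


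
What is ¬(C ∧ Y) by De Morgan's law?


De Morgan's law: ¬(P ∧ Q) ≡ ¬P ∨ ¬Q
¬(C ∧ Y) = ¬C ∨ ¬Y

¬C ∨ ¬Y


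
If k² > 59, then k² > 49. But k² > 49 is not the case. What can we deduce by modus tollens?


Modus tollens: P → Q, ¬Q ⊢ ¬P
P: k² > 59
Q: k² > 49
We have P → Q and Q is false.
By modus tollens, P must be false.

It is not the case that k² > 59


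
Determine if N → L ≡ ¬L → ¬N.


Expression 1: N → L
Expression 2: ¬L → ¬N
Truth table (N L | Expr1 Expr2):
  T T |   T     T
  T F |   F     F
  F T |   T     T
  F F |   T     T
All 4 rows agree, so the expressions are logically equivalent.

Yes


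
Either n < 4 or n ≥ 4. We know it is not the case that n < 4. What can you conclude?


Disjunctive syllogism: P ∨ Q, ¬P ⊢ Q
Disjunction: n < 4 ∨ n ≥ 4
We know it is not the case that n < 4.
By disjunctive syllogism, the other disjunct must be true.

n ≥ 4


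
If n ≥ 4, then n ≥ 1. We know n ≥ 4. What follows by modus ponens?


Modus ponens: P → Q, P ⊢ Q
P: n ≥ 4
Q: n ≥ 1
We have P → Q and P is true.
By modus ponens, Q must be true.

n ≥ 1


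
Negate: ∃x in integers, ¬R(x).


Original: ∃x ¬R(x)
Rule: ¬∀→∃, ¬∃→∀, negate predicate.
Negation: ∀x R(x)

∀x R(x)


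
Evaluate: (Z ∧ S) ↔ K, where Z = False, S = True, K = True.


Z = False, S = True, K = True
Step 1: Z ∧ S = False AND True = False
Step 2: (False) ↔ K: true when both sides have same truth value.
Result: False ↔ True = False

False


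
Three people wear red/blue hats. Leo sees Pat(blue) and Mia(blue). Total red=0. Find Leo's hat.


Total red = 0, seen red = 0
Own red = 0 - 0 = 0
Leo's hat is blue.

blue


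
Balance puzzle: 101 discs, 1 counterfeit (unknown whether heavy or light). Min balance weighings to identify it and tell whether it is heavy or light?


Let n = 101. 202 possibilities (n discs × lighter/heavier); each weighing has 3 outcomes.
Bound for k weighings: say the first weighing puts j discs on each pan. If it tips, the 2j weighed discs remain suspects (each with a known direction) and k-1 weighings give 3^(k-1) outcomes; 3^(k-1) is odd, so 2j ≤ 3^(k-1) - 1. If it balances, the n - 2j unweighed discs remain with direction unknown: 2(n - 2j) ≤ 3^(k-1) - 1 by the same parity argument. Adding, n ≤ (3^(k-1) - 1) + (3^(k-1) - 1)/2 = (3^k - 3)/2, and the classical three-group strategy achieves this (3 discs in 2 weighings, 12 in 3, 39 in 4, 120 in 5).
So we need the smallest k with (3^k - 3)/2 ≥ 101.
k = 4: (3^4 - 3)/2 = 39 < 101 ✗
k = 5: (3^5 - 3)/2 = 120 ≥ 101 ✓

5


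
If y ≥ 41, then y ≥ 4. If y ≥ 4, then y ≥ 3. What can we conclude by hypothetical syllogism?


Hypothetical syllogism: P → Q, Q → R ⊢ P → R
Premise 1: y ≥ 41 → y ≥ 4
Premise 2: y ≥ 4 → y ≥ 3
Chain the implications: the middle term (y ≥ 4) links the two.
Conclusion: If y ≥ 41, then y ≥ 3.

If y ≥ 41, then y ≥ 3.


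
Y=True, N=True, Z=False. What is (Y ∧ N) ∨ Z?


Y = True, N = True, Z = False
Expression: (Y ∧ N) ∨ Z
Step 1: Y ∧ N = True AND True = True
Step 2: (True) ∨ Z = True OR False = True

True


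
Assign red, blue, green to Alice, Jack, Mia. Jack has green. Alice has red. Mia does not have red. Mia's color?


From clues:
  Jack → green
  Alice → red
By elimination, Mia gets the remaining.

blue


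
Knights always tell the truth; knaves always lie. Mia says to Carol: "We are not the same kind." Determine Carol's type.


Mia says: "We are not the same kind."
Case 1: Mia is a Knight (truth-teller)
  Statement is true → they ARE different → Carol is a Knave
Case 2: Mia is a Knave (liar)
  Statement is false → they are NOT different → Carol is a Knave
In both cases, Carol is a Knave.

Knave


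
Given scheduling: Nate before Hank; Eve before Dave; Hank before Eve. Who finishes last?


Constraints: Nate before Hank; Eve before Dave; Hank before Eve
The last task can have nothing scheduled after it, so it must never appear on the left of a 'before'.
Tasks appearing before some other task: Nate, Eve, Hank.
The only task not in that list is Dave → it is last.

Dave


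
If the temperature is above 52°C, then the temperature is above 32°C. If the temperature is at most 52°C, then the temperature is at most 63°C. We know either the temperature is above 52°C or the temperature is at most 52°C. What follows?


Constructive dilemma: (P → Q) ∧ (R → S), P ∨ R ⊢ Q ∨ S
Premise 1: the temperature is above 52°C → the temperature is above 32°C
Premise 2: the temperature is at most 52°C → the temperature is at most 63°C
Premise 3: the temperature is above 52°C ∨ the temperature is at most 52°C
Case 1: Assuming the temperature is above 52°C, then by Premise 1, the temperature is above 32°C.
Case 2: Assuming the temperature is at most 52°C, then by Premise 2, the temperature is at most 63°C.
Since one of the temperature is above 52°C or the temperature is at most 52°C must hold, we get the temperature is above 32°C or the temperature is at most 63°C.

The temperature is above 32°C or the temperature is at most 63°C.


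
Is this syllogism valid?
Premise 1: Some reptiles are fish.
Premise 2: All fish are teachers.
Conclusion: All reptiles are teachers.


Premise 1: Some reptiles are fish.
Premise 2: All fish are teachers.
Conclusion: All reptiles are teachers.
Fallacy: illicit minor. The minor term (reptiles) is distributed in the conclusion ('All reptiles ...') but undistributed in its premise ('Some reptiles are fish' doesn't cover all reptiles).
Only 'Some reptiles are teachers' follows, not 'All'.

Invalid


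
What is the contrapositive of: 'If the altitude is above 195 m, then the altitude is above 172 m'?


Original: If the altitude is above 195 m, then the altitude is above 172 m
Contrapositive: If ¬Q, then ¬P
Negate Q: not (the altitude is above 172 m)
Negate P: not (the altitude is above 195 m)

If not (the altitude is above 172 m), then not (the altitude is above 195 m).


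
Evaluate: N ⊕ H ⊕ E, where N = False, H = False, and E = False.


N = False, H = False, E = False
Step 1: N ⊕ H = False XOR False = False
Step 2: False ⊕ E = False XOR False = False
XOR is true when an odd number of operands are true.

False


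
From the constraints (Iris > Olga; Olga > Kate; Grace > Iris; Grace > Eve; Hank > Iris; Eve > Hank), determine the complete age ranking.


Constraints: Iris > Olga; Olga > Kate; Grace > Iris; Grace > Eve; Hank > Iris; Eve > Hank
Method: at each step, the next-highest is the one remaining person who never appears on the smaller side of a constraint between remaining people.
  Step 1: remaining {Grace, Eve, Hank, Kate, Iris, Olga}; on the smaller side: {Eve, Hank, Kate, Iris, Olga} → Grace is next (Grace > Iris; Grace > Eve).
  Step 2: remaining {Eve, Hank, Kate, Iris, Olga}; on the smaller side: {Hank, Kate, Iris, Olga} → Eve is next (Eve > Hank).
  Step 3: remaining {Hank, Kate, Iris, Olga}; on the smaller side: {Kate, Iris, Olga} → Hank is next (Hank > Iris).
  Step 4: remaining {Kate, Iris, Olga}; on the smaller side: {Kate, Olga} → Iris is next (Iris > Olga).
  Step 5: remaining {Kate, Olga}; on the smaller side: {Kate} → Olga is next (Olga > Kate).
  Step 6: only Kate remains → lowest.
Final ranking (highest to lowest):

Grace > Eve > Hank > Iris > Olga > Kate


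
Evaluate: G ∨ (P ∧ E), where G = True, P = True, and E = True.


G = True, P = True, E = True
Step 1: P ∧ E = True AND True = True
Step 2: G ∨ True = True OR True = True
AND evaluated first (higher precedence); then OR applied.

True


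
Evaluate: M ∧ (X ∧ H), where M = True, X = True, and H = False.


M = True, X = True, H = False
Step 1: X ∧ H = True AND False = False
Step 2: M ∧ False = True AND False = False
AND is true only when ALL operands are true.

False


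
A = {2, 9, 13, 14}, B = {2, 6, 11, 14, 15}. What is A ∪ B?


A = {2, 9, 13, 14}
B = {2, 6, 11, 14, 15}
Operation: union
All elements combined: 2, 6, 9, 11, 13, 14, 15

{2, 6, 9, 11, 13, 14, 15}


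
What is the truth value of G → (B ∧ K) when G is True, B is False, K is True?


G = True, B = False, K = True
Step 1: B ∧ K = False AND True = False
Step 2: G → (False): false only when G=True and consequent=False.
Result: False

False


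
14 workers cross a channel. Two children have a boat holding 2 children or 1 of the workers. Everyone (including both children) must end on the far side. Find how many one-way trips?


Per crossing of one of the workers: children→, one←, one of the workers→, one← = 4 trips
14 × 4 = 56, + 1 final children→ = 57
Minimum trips = 57

57


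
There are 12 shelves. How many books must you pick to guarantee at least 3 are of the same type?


Pigeonhole: to guarantee k in one of n categories, need (k-1)×n + 1.
k = 3, n = 12
Minimum = (3-1) × 12 + 1 = 2 × 12 + 1

25


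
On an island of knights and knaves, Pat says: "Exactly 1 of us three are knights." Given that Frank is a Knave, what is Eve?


Pat claims exactly 1 knights among Pat, Frank, Eve.
Given: Frank is a Knave.

Case 1: Pat is a Knight (tells truth)
  Then exactly 1 of the three are knights.
  Counting Pat, Frank: 1 knight(s) so far. Need 0 more → Eve = Knave.
Case 2: Pat is a Knave (lies)
  Then the count is NOT 1.
  If Eve = Knight, count = 1 = 1 → claim would be true, contradicts lie.
  If Eve = Knave, count = 0 ≠ 1 → lie confirmed ✓

Eve is a Knave.

Knave


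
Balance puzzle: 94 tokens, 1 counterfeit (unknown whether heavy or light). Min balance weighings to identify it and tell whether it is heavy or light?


Let n = 94. 188 possibilities (n tokens × lighter/heavier); each weighing has 3 outcomes.
Bound for k weighings: say the first weighing puts j tokens on each pan. If it tips, the 2j weighed tokens remain suspects (each with a known direction) and k-1 weighings give 3^(k-1) outcomes; 3^(k-1) is odd, so 2j ≤ 3^(k-1) - 1. If it balances, the n - 2j unweighed tokens remain with direction unknown: 2(n - 2j) ≤ 3^(k-1) - 1 by the same parity argument. Adding, n ≤ (3^(k-1) - 1) + (3^(k-1) - 1)/2 = (3^k - 3)/2, and the classical three-group strategy achieves this (3 tokens in 2 weighings, 12 in 3, 39 in 4, 120 in 5).
So we need the smallest k with (3^k - 3)/2 ≥ 94.
k = 4: (3^4 - 3)/2 = 39 < 94 ✗
k = 5: (3^5 - 3)/2 = 120 ≥ 94 ✓

5


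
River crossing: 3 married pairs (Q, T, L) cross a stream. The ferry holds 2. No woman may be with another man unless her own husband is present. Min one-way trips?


Label couples Q, T, L (H = husband, W = wife).
Counting alone: 6 people, the ferry carries 2 and someone must bring it back, so each round trip nets at most +1 on the far side until the last crossing → at least 9 trips. The jealousy constraint makes 9 impossible; the shortest valid schedule has 11:
1. WQ+WT →  (far: WQ,WT; near: HQ,HT,HL,WL)
2. WQ ←       (far: WT; near: HQ,HT,HL,WQ,WL)
3. WQ+WL →  (far: WQ,WT,WL; near: HQ,HT,HL)
4. WQ ←       (far: WT,WL; near: HQ,HT,HL,WQ)
5. HT+HL →  (far: HT,WT,HL,WL; near: HQ,WQ)
6. HT+WT ←  (far: HL,WL; near: HQ,WQ,HT,WT)
7. HQ+HT →  (far: HQ,HT,HL,WL; near: WQ,WT)
8. WL ←       (far: HQ,HT,HL; near: WQ,WT,WL)
9. WQ+WT →  (far: HQ,WQ,HT,WT,HL; near: WL)
10. HL ←      (far: HQ,WQ,HT,WT; near: HL,WL)
11. HL+WL → (far: all six; near: empty)
In every state each wife is either with her husband or with no other man.
Minimum trips = 11

11


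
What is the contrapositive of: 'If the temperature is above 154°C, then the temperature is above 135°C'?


Original: If the temperature is above 154°C, then the temperature is above 135°C
Contrapositive: If ¬Q, then ¬P
Negate Q: not (the temperature is above 135°C)
Negate P: not (the temperature is above 154°C)

If not (the temperature is above 135°C), then not (the temperature is above 154°C).


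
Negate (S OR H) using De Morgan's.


De Morgan's law: ¬(P ∨ Q) ≡ ¬P ∧ ¬Q
¬(S ∨ H) = ¬S ∧ ¬H

¬S ∧ ¬H


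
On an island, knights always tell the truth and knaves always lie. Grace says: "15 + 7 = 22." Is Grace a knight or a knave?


Statement: "15 + 7 = 22."
Actual: 15 + 7 = 22
Claimed: 22
Statement is TRUE → Grace tells the truth → Knight

Knight


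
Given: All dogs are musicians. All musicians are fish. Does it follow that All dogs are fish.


Premise 1: All dogs are musicians.
Premise 2: All musicians are fish.
Conclusion: All dogs are fish.
Barbara syllogism (AAA-1): All A are B, All B are C → All A are C.
Middle term (musicians) distributed in premise 2.

Valid


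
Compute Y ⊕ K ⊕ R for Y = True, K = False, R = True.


Y = True, K = False, R = True
Step 1: Y ⊕ K = True XOR False = True
Step 2: True ⊕ R = True XOR True = False
XOR is true when an odd number of operands are true.

False


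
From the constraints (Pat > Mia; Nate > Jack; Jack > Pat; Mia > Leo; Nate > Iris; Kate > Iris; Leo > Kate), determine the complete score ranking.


Constraints: Pat > Mia; Nate > Jack; Jack > Pat; Mia > Leo; Nate > Iris; Kate > Iris; Leo > Kate
Method: at each step, the next-highest is the one remaining person who never appears on the smaller side of a constraint between remaining people.
  Step 1: remaining {Mia, Jack, Kate, Nate, Iris, Leo, Pat}; on the smaller side: {Mia, Jack, Kate, Iris, Leo, Pat} → Nate is next (Nate > Jack; Nate > Iris).
  Step 2: remaining {Mia, Jack, Kate, Iris, Leo, Pat}; on the smaller side: {Mia, Kate, Iris, Leo, Pat} → Jack is next (Jack > Pat).
  Step 3: remaining {Mia, Kate, Iris, Leo, Pat}; on the smaller side: {Mia, Kate, Iris, Leo} → Pat is next (Pat > Mia).
  Step 4: remaining {Mia, Kate, Iris, Leo}; on the smaller side: {Kate, Iris, Leo} → Mia is next (Mia > Leo).
  Step 5: remaining {Kate, Iris, Leo}; on the smaller side: {Kate, Iris} → Leo is next (Leo > Kate).
  Step 6: remaining {Kate, Iris}; on the smaller side: {Iris} → Kate is next (Kate > Iris).
  Step 7: only Iris remains → lowest.
Final ranking (highest to lowest):

Nate > Jack > Pat > Mia > Leo > Kate > Iris


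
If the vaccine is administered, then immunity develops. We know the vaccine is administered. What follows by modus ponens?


Modus ponens: P → Q, P ⊢ Q
P: the vaccine is administered
Q: immunity develops
We have P → Q and P is true.
By modus ponens, Q must be true.

Immunity develops


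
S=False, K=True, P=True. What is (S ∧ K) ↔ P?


S = False, K = True, P = True
Expression: (S ∧ K) ↔ P
Step 1: S ∧ K = False AND True = False
Step 2: (False) ↔ P = (False iff True) = False

False


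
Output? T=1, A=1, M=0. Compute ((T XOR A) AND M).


T XOR A = 1^1 = 0
0 AND 0 = 0

0


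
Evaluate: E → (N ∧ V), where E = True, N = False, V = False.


E = True, N = False, V = False
Step 1: N ∧ V = False AND False = False
Step 2: E → (False): false only when E=True and consequent=False.
Result: False

False


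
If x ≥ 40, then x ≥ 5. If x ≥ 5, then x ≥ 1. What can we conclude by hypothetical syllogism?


Hypothetical syllogism: P → Q, Q → R ⊢ P → R
Premise 1: x ≥ 40 → x ≥ 5
Premise 2: x ≥ 5 → x ≥ 1
Chain the implications: the middle term (x ≥ 5) links the two.
Conclusion: If x ≥ 40, then x ≥ 1.

If x ≥ 40, then x ≥ 1.


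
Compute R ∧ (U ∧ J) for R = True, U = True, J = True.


R = True, U = True, J = True
Step 1: U ∧ J = True AND True = True
Step 2: R ∧ True = True AND True = True
AND is true only when ALL operands are true.

True


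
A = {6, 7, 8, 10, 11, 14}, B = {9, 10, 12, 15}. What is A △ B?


A = {6, 7, 8, 10, 11, 14}
B = {9, 10, 12, 15}
Operation: symmetric difference
In A only: [6, 7, 8, 11, 14], in B only: [9, 12, 15]

{6, 7, 8, 9, 11, 12, 14, 15}


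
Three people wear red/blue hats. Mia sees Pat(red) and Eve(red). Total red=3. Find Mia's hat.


Total red = 3, seen red = 2
Own red = 3 - 2 = 1
Mia's hat is red.

red


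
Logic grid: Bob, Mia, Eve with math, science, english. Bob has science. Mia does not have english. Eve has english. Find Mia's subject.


From clues:
  Eve → english
  Bob → science
By elimination, Mia gets the remaining.

math


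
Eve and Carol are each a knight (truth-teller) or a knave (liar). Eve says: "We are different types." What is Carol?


Eve says: "We are different types."
Case 1: Eve is a Knight (truth-teller)
  Statement is true → they ARE different → Carol is a Knave
Case 2: Eve is a Knave (liar)
  Statement is false → they are NOT different → Carol is a Knave
In both cases, Carol is a Knave.

Knave


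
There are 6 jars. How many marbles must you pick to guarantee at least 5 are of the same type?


Pigeonhole: to guarantee k in one of n categories, need (k-1)×n + 1.
k = 5, n = 6
Minimum = (5-1) × 6 + 1 = 4 × 6 + 1

25


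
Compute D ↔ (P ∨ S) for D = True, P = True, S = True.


D = True, P = True, S = True
Step 1: P ∨ S = True OR True = True
Step 2: D ↔ (True): true when both sides have same truth value.
Result: True ↔ True = True

True


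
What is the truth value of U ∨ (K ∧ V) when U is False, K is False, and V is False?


U = False, K = False, V = False
Step 1: K ∧ V = False AND False = False
Step 2: U ∨ False = False OR False = False
AND evaluated first (higher precedence); then OR applied.

False


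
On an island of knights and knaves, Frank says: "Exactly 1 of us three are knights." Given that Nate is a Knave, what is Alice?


Frank claims exactly 1 knights among Frank, Nate, Alice.
Given: Nate is a Knave.

Case 1: Frank is a Knight (tells truth)
  Then exactly 1 of the three are knights.
  Counting Frank, Nate: 1 knight(s) so far. Need 0 more → Alice = Knave.
Case 2: Frank is a Knave (lies)
  Then the count is NOT 1.
  If Alice = Knight, count = 1 = 1 → claim would be true, contradicts lie.
  If Alice = Knave, count = 0 ≠ 1 → lie confirmed ✓

Alice is a Knave.

Knave


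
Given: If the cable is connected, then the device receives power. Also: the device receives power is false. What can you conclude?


Modus tollens: P → Q, ¬Q ⊢ ¬P
P: the cable is connected
Q: the device receives power
We have P → Q and Q is false.
By modus tollens, P must be false.

It is not the case that the cable is connected


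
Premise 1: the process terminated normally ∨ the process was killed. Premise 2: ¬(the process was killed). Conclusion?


Disjunctive syllogism: P ∨ Q, ¬P ⊢ Q
Disjunction: the process terminated normally ∨ the process was killed
We know it is not the case that the process was killed.
By disjunctive syllogism, the other disjunct must be true.

The process terminated normally


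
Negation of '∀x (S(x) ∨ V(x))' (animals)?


Original: ∀x (S(x) ∨ V(x))
Rule: ¬∀→∃, ¬∃→∀, negate predicate.
Negation: ∃x (¬S(x) ∧ ¬V(x))

∃x (¬S(x) ∧ ¬V(x))


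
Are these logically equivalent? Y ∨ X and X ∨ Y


Expression 1: Y ∨ X
Expression 2: X ∨ Y
Truth table (Y X | Expr1 Expr2):
  T T |   T     T
  T F |   T     T
  F T |   T     T
  F F |   F     F
All 4 rows agree, so the expressions are logically equivalent.

Yes


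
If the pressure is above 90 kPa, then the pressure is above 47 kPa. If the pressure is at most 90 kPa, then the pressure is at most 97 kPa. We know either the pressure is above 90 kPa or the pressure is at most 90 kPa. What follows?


Constructive dilemma: (P → Q) ∧ (R → S), P ∨ R ⊢ Q ∨ S
Premise 1: the pressure is above 90 kPa → the pressure is above 47 kPa
Premise 2: the pressure is at most 90 kPa → the pressure is at most 97 kPa
Premise 3: the pressure is above 90 kPa ∨ the pressure is at most 90 kPa
Case 1: Assuming the pressure is above 90 kPa, then by Premise 1, the pressure is above 47 kPa.
Case 2: Assuming the pressure is at most 90 kPa, then by Premise 2, the pressure is at most 97 kPa.
Since one of the pressure is above 90 kPa or the pressure is at most 90 kPa must hold, we get the pressure is above 47 kPa or the pressure is at most 97 kPa.

The pressure is above 47 kPa or the pressure is at most 97 kPa.


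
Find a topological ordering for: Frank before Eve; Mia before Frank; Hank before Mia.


Constraints: Frank before Eve; Mia before Frank; Hank before Mia
Method: repeatedly schedule the remaining task that has no remaining task required before it.
  Step 1: remaining {Eve, Hank, Mia, Frank}; every task except Hank still has a predecessor pending → schedule Hank.
  Step 2: remaining {Eve, Mia, Frank}; every task except Mia still has a predecessor pending → schedule Mia.
  Step 3: remaining {Eve, Frank}; every task except Frank still has a predecessor pending → schedule Frank.
  Step 4: only Eve remains → schedule Eve.
Resulting order:

Hank → Mia → Frank → Eve


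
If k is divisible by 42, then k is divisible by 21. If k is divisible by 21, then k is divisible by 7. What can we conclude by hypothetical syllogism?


Hypothetical syllogism: P → Q, Q → R ⊢ P → R
Premise 1: k is divisible by 42 → k is divisible by 21
Premise 2: k is divisible by 21 → k is divisible by 7
Chain the implications: the middle term (k is divisible by 21) links the two.
Conclusion: If k is divisible by 42, then k is divisible by 7.

If k is divisible by 42, then k is divisible by 7.


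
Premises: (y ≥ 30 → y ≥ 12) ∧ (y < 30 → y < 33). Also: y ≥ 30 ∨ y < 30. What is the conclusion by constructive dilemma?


Constructive dilemma: (P → Q) ∧ (R → S), P ∨ R ⊢ Q ∨ S
Premise 1: y ≥ 30 → y ≥ 12
Premise 2: y < 30 → y < 33
Premise 3: y ≥ 30 ∨ y < 30
Case 1: Assuming y ≥ 30, then by Premise 1, y ≥ 12.
Case 2: Assuming y < 30, then by Premise 2, y < 33.
Since one of y ≥ 30 or y < 30 must hold, we get y ≥ 12 or y < 33.

y ≥ 12 or y < 33.


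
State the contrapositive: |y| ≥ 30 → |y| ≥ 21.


Original: If |y| ≥ 30, then |y| ≥ 21
Contrapositive: If ¬Q, then ¬P
Negate Q: not (|y| ≥ 21)
Negate P: not (|y| ≥ 30)

If not (|y| ≥ 21), then not (|y| ≥ 30).


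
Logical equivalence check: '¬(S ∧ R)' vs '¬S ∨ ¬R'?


Expression 1: ¬(S ∧ R)
Expression 2: ¬S ∨ ¬R
Truth table (S R | Expr1 Expr2):
  T T |   F     F
  T F |   T     T
  F T |   T     T
  F F |   T     T
All 4 rows agree, so the expressions are logically equivalent.

Yes


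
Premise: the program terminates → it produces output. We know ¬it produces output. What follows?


Modus tollens: P → Q, ¬Q ⊢ ¬P
P: the program terminates
Q: it produces output
We have P → Q and Q is false.
By modus tollens, P must be false.

It is not the case that the program terminates


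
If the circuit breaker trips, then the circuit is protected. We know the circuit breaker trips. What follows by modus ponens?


Modus ponens: P → Q, P ⊢ Q
P: the circuit breaker trips
Q: the circuit is protected
We have P → Q and P is true.
By modus ponens, Q must be true.

The circuit is protected


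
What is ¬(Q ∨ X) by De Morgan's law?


De Morgan's law: ¬(P ∨ Q) ≡ ¬P ∧ ¬Q
¬(Q ∨ X) = ¬Q ∧ ¬X

¬Q ∧ ¬X


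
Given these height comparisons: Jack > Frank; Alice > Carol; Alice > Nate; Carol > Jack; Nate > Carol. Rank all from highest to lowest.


Constraints: Jack > Frank; Alice > Carol; Alice > Nate; Carol > Jack; Nate > Carol
Method: at each step, the next-highest is the one remaining person who never appears on the smaller side of a constraint between remaining people.
  Step 1: remaining {Alice, Nate, Frank, Jack, Carol}; on the smaller side: {Nate, Frank, Jack, Carol} → Alice is next (Alice > Carol; Alice > Nate).
  Step 2: remaining {Nate, Frank, Jack, Carol}; on the smaller side: {Frank, Jack, Carol} → Nate is next (Nate > Carol).
  Step 3: remaining {Frank, Jack, Carol}; on the smaller side: {Frank, Jack} → Carol is next (Carol > Jack).
  Step 4: remaining {Frank, Jack}; on the smaller side: {Frank} → Jack is next (Jack > Frank).
  Step 5: only Frank remains → lowest.
Final ranking (highest to lowest):

Alice > Nate > Carol > Jack > Frank


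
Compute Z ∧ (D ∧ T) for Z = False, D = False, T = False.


Z = False, D = False, T = False
Step 1: D ∧ T = False AND False = False
Step 2: Z ∧ False = False AND False = False
AND is true only when ALL operands are true.

False


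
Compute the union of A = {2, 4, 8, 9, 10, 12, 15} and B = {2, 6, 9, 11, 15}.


A = {2, 4, 8, 9, 10, 12, 15}
B = {2, 6, 9, 11, 15}
Operation: union
All elements combined: 2, 4, 6, 8, 9, 10, 11, 12, 15

{2, 4, 6, 8, 9, 10, 11, 12, 15}


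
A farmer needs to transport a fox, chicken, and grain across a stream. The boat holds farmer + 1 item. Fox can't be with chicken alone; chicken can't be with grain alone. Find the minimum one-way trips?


1. farmer+chicken → 2. farmer ← 3. farmer+fox → 4. farmer+chicken ← 5. farmer+grain → 6. farmer ← 7. farmer+chicken →
Minimum trips = 7

7


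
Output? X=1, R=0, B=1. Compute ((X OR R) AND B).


X OR R = 1|0 = 1
1 AND 1 = 1

1


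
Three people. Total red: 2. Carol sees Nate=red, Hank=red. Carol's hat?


Total red = 2, seen red = 2
Own red = 2 - 2 = 0
Carol's hat is blue.

blue


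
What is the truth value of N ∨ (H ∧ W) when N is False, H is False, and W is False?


N = False, H = False, W = False
Step 1: H ∧ W = False AND False = False
Step 2: N ∨ False = False OR False = False
AND evaluated first (higher precedence); then OR applied.

False


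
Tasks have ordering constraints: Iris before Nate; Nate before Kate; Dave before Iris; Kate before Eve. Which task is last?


Constraints: Iris before Nate; Nate before Kate; Dave before Iris; Kate before Eve
The last task can have nothing scheduled after it, so it must never appear on the left of a 'before'.
Tasks appearing before some other task: Iris, Nate, Dave, Kate.
The only task not in that list is Eve → it is last.

Eve


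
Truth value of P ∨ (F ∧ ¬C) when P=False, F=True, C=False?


P = False, F = True, C = False
Expression: P ∨ (F ∧ ¬C)
Step 1: ¬C = NOT False = True
Step 2: F ∧ ¬C = True AND True = True
Step 3: P ∨ (True) = False OR True = True

True


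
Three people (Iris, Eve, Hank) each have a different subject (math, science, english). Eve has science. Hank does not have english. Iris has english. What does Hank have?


From clues:
  Eve → science
  Iris → english
By elimination, Hank gets the remaining.

math


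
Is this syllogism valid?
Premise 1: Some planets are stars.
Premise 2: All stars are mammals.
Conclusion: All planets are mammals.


Premise 1: Some planets are stars.
Premise 2: All stars are mammals.
Conclusion: All planets are mammals.
Fallacy: illicit minor. The minor term (planets) is distributed in the conclusion ('All planets ...') but undistributed in its premise ('Some planets are stars' doesn't cover all planets).
Only 'Some planets are mammals' follows, not 'All'.

Invalid


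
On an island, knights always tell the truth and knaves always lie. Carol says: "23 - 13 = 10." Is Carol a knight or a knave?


Statement: "23 - 13 = 10."
Actual: 23 - 13 = 10
Claimed: 10
Statement is TRUE → Carol tells the truth → Knight

Knight


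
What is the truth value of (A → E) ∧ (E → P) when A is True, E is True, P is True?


A = True, E = True, P = True
Step 1: A → E is false only when A=True and E=False. Result: True
Step 2: E → P is false only when E=True and P=False. Result: True
Step 3: True ∧ True = True

True


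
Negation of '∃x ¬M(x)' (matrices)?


Original: ∃x ¬M(x)
Rule: ¬∀→∃, ¬∃→∀, negate predicate.
Negation: ∀x M(x)

∀x M(x)


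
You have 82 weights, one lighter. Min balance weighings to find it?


Each weighing has 3 outcomes (left heavy / balance / right heavy), so k weighings distinguish at most 3^k cases; splitting into three near-equal groups achieves this.
Need 3^k ≥ 82: 3^4 = 81 < 82 ≤ 3^5 = 243
k = ⌈log₃(82)⌉ = 5

5


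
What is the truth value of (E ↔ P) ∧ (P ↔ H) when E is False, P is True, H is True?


E = False, P = True, H = True
Step 1: E ↔ P is true when E and P have the same value. Result: False
Step 2: P ↔ H is true when P and H have the same value. Result: True
Step 3: False ∧ True = False

False


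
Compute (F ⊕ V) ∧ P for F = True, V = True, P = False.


F = True, V = True, P = False
Step 1: F ⊕ V = True XOR True = False
Step 2: False ∧ P = False AND False = False
XOR true when exactly one of F,V is true; then AND with P.

False


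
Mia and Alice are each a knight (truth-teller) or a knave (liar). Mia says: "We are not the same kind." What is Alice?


Mia says: "We are not the same kind."
Case 1: Mia is a Knight (truth-teller)
  Statement is true → they ARE different → Alice is a Knave
Case 2: Mia is a Knave (liar)
  Statement is false → they are NOT different → Alice is a Knave
In both cases, Alice is a Knave.

Knave


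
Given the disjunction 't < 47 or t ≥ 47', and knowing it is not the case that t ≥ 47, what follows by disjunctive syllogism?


Disjunctive syllogism: P ∨ Q, ¬P ⊢ Q
Disjunction: t < 47 ∨ t ≥ 47
We know it is not the case that t ≥ 47.
By disjunctive syllogism, the other disjunct must be true.

t < 47


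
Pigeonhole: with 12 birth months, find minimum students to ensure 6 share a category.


Pigeonhole: to guarantee k in one of n categories, need (k-1)×n + 1.
k = 6, n = 12
Minimum = (6-1) × 12 + 1 = 5 × 12 + 1

61


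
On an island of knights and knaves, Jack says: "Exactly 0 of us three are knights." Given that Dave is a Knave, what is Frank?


Jack claims exactly 0 knights among Jack, Dave, Frank.
Given: Dave is a Knave.

Case 1: Jack is a Knight (tells truth)
  Then exactly 0 of the three are knights.
  Counting Jack, Dave: 1 knight(s) so far. Need -1 more → impossible.
Case 2: Jack is a Knave (lies)
  Then the count is NOT 0.
  If Frank = Knave, count = 0 = 0 → claim would be true, contradicts lie.
  If Frank = Knight, count = 1 ≠ 0 → lie confirmed ✓

Frank is a Knight.

Knight


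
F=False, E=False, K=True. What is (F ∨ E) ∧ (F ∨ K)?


F = False, E = False, K = True
Expression: (F ∨ E) ∧ (F ∨ K)
Step 1: F ∨ E = False OR False = False
Step 2: F ∨ K = False OR True = True
Step 3: (False) ∧ (True) = False AND True = False

False


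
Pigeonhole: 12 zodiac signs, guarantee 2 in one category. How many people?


Pigeonhole: to guarantee k in one of n categories, need (k-1)×n + 1.
k = 2, n = 12
Minimum = (2-1) × 12 + 1 = 1 × 12 + 1

13


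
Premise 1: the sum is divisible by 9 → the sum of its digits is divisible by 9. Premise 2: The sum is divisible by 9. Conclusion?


Modus ponens: P → Q, P ⊢ Q
P: the sum is divisible by 9
Q: the sum of its digits is divisible by 9
We have P → Q and P is true.
By modus ponens, Q must be true.

The sum of its digits is divisible by 9


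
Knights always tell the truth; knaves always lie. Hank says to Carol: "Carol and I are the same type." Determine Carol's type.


Hank says: "Carol and I are the same type."
Case 1: Hank is a Knight (truth-teller)
  Statement is true → they ARE the same → Carol is also a Knight
Case 2: Hank is a Knave (liar)
  Statement is false → they are NOT the same → Carol is a Knight
In both cases, Carol is a Knight.

Knight


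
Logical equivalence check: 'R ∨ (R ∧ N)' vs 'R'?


Expression 1: R ∨ (R ∧ N)
Expression 2: R
Truth table (R N | Expr1 Expr2):
  T T |   T     T
  T F |   T     T
  F T |   F     F
  F F |   F     F
All 4 rows agree, so the expressions are logically equivalent.

Yes


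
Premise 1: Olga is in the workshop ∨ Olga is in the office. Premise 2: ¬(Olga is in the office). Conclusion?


Disjunctive syllogism: P ∨ Q, ¬P ⊢ Q
Disjunction: Olga is in the workshop ∨ Olga is in the office
We know it is not the case that Olga is in the office.
By disjunctive syllogism, the other disjunct must be true.

Olga is in the workshop


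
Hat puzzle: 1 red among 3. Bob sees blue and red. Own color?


Total red = 1, seen red = 1
Own red = 1 - 1 = 0
Bob's hat is blue.

blue


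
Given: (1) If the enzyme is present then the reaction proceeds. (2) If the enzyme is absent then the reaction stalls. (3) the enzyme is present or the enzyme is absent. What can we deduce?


Constructive dilemma: (P → Q) ∧ (R → S), P ∨ R ⊢ Q ∨ S
Premise 1: the enzyme is present → the reaction proceeds
Premise 2: the enzyme is absent → the reaction stalls
Premise 3: the enzyme is present ∨ the enzyme is absent
Case 1: Assuming the enzyme is present, then by Premise 1, the reaction proceeds.
Case 2: Assuming the enzyme is absent, then by Premise 2, the reaction stalls.
Since one of the enzyme is present or the enzyme is absent must hold, we get the reaction proceeds or the reaction stalls.

The reaction proceeds or the reaction stalls.


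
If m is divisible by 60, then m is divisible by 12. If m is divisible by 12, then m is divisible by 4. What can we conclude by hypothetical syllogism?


Hypothetical syllogism: P → Q, Q → R ⊢ P → R
Premise 1: m is divisible by 60 → m is divisible by 12
Premise 2: m is divisible by 12 → m is divisible by 4
Chain the implications: the middle term (m is divisible by 12) links the two.
Conclusion: If m is divisible by 60, then m is divisible by 4.

If m is divisible by 60, then m is divisible by 4.


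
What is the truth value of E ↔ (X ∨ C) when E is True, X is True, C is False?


E = True, X = True, C = False
Step 1: X ∨ C = True OR False = True
Step 2: E ↔ (True): true when both sides have same truth value.
Result: True ↔ True = True

True


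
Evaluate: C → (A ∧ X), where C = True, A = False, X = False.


C = True, A = False, X = False
Step 1: A ∧ X = False AND False = False
Step 2: C → (False): false only when C=True and consequent=False.
Result: False

False


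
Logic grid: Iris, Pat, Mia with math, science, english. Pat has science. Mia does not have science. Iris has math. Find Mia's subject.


From clues:
  Iris → math
  Pat → science
By elimination, Mia gets the remaining.

english


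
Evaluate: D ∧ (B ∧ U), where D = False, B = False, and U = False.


D = False, B = False, U = False
Step 1: B ∧ U = False AND False = False
Step 2: D ∧ False = False AND False = False
AND is true only when ALL operands are true.

False


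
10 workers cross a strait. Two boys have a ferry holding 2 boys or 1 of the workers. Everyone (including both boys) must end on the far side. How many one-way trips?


Per crossing of one of the workers: boys→, one←, one of the workers→, one← = 4 trips
10 × 4 = 40, + 1 final boys→ = 41
Minimum trips = 41

41


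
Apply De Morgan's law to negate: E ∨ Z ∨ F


De Morgan's law: ¬(P ∨ Q ∨ R) ≡ ¬P ∧ ¬Q ∧ ¬R
¬(E ∨ Z ∨ F) = ¬E ∧ ¬Z ∧ ¬F

¬E ∧ ¬Z ∧ ¬F


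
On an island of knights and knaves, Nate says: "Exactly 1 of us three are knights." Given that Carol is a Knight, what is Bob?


Nate claims exactly 1 knights among Nate, Carol, Bob.
Given: Carol is a Knight.

Case 1: Nate is a Knight (tells truth)
  Then exactly 1 of the three are knights.
  Counting Nate, Carol: 2 knight(s) so far. Need -1 more → impossible.
Case 2: Nate is a Knave (lies)
  Then the count is NOT 1.
  If Bob = Knave, count = 1 = 1 → claim would be true, contradicts lie.
  If Bob = Knight, count = 2 ≠ 1 → lie confirmed ✓

Bob is a Knight.

Knight


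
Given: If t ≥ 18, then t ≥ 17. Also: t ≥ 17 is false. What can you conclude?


Modus tollens: P → Q, ¬Q ⊢ ¬P
P: t ≥ 18
Q: t ≥ 17
We have P → Q and Q is false.
By modus tollens, P must be false.

It is not the case that t ≥ 18


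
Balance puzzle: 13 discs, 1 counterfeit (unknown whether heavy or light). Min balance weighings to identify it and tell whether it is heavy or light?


Let n = 13. 26 possibilities (n discs × lighter/heavier); each weighing has 3 outcomes.
Bound for k weighings: say the first weighing puts j discs on each pan. If it tips, the 2j weighed discs remain suspects (each with a known direction) and k-1 weighings give 3^(k-1) outcomes; 3^(k-1) is odd, so 2j ≤ 3^(k-1) - 1. If it balances, the n - 2j unweighed discs remain with direction unknown: 2(n - 2j) ≤ 3^(k-1) - 1 by the same parity argument. Adding, n ≤ (3^(k-1) - 1) + (3^(k-1) - 1)/2 = (3^k - 3)/2, and the classical three-group strategy achieves this (3 discs in 2 weighings, 12 in 3, 39 in 4, 120 in 5).
So we need the smallest k with (3^k - 3)/2 ≥ 13.
k = 3: (3^3 - 3)/2 = 12 < 13 ✗
k = 4: (3^4 - 3)/2 = 39 ≥ 13 ✓

4


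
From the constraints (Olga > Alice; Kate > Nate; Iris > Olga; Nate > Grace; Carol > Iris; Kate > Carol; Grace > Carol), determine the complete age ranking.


Constraints: Olga > Alice; Kate > Nate; Iris > Olga; Nate > Grace; Carol > Iris; Kate > Carol; Grace > Carol
Method: at each step, the next-highest is the one remaining person who never appears on the smaller side of a constraint between remaining people.
  Step 1: remaining {Iris, Carol, Kate, Olga, Grace, Nate, Alice}; on the smaller side: {Iris, Carol, Olga, Grace, Nate, Alice} → Kate is next (Kate > Nate; Kate > Carol).
  Step 2: remaining {Iris, Carol, Olga, Grace, Nate, Alice}; on the smaller side: {Iris, Carol, Olga, Grace, Alice} → Nate is next (Nate > Grace).
  Step 3: remaining {Iris, Carol, Olga, Grace, Alice}; on the smaller side: {Iris, Carol, Olga, Alice} → Grace is next (Grace > Carol).
  Step 4: remaining {Iris, Carol, Olga, Alice}; on the smaller side: {Iris, Olga, Alice} → Carol is next (Carol > Iris).
  Step 5: remaining {Iris, Olga, Alice}; on the smaller side: {Olga, Alice} → Iris is next (Iris > Olga).
  Step 6: remaining {Olga, Alice}; on the smaller side: {Alice} → Olga is next (Olga > Alice).
  Step 7: only Alice remains → lowest.
Final ranking (highest to lowest):

Kate > Nate > Grace > Carol > Iris > Olga > Alice


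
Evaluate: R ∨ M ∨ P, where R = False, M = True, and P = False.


R = False, M = True, P = False
Step 1: R ∨ M = False OR True = True
Step 2: True ∨ P = True OR False = True
OR is true when at least one operand is true.

True


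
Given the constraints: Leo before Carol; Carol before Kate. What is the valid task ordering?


Constraints: Leo before Carol; Carol before Kate
Method: repeatedly schedule the remaining task that has no remaining task required before it.
  Step 1: remaining {Leo, Carol, Kate}; every task except Leo still has a predecessor pending → schedule Leo.
  Step 2: remaining {Carol, Kate}; every task except Carol still has a predecessor pending → schedule Carol.
  Step 3: only Kate remains → schedule Kate.
Resulting order:

Leo → Carol → Kate


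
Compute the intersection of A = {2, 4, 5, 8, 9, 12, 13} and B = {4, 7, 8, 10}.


A = {2, 4, 5, 8, 9, 12, 13}
B = {4, 7, 8, 10}
Operation: intersection
Elements in both: 4, 8

{4, 8}


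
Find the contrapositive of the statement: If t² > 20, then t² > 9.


Original: If t² > 20, then t² > 9
Contrapositive: If ¬Q, then ¬P
Negate Q: not (t² > 9)
Negate P: not (t² > 20)

If not (t² > 9), then not (t² > 20).


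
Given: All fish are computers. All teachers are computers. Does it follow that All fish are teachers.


Premise 1: All fish are computers.
Premise 2: All teachers are computers.
Conclusion: All fish are teachers.
Fallacy: undistributed middle. computers is predicate in both.
Counterexample: fish and teachers could be disjoint subsets of computers.

Invalid
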